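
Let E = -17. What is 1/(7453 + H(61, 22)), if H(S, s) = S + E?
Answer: 1/7497 ≈ 0.00013339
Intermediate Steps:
H(S, s) = -17 + S (H(S, s) = S - 17 = -17 + S)
1/(7453 + H(61, 22)) = 1/(7453 + (-17 + 61)) = 1/(7453 + 44) = 1/7497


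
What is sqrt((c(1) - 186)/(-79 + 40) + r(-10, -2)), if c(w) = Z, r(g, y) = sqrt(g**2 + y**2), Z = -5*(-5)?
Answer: sqrt(6279 + 3042*sqrt(26))/39 ≈ 3.7850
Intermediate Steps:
Z = 25
c(w) = 25
sqrt((c(1) - 186)/(-79 + 40) + r(-10, -2)) = sqrt((25 - 186)/(-79 + 40) + sqrt((-10)**2 + (-2)**2)) = sqrt(-161/(-39) + sqrt(100 + 4)) = sqrt(-161*(-1/39) + sqrt(104)) = sqrt(161/39 + 2*sqrt(26))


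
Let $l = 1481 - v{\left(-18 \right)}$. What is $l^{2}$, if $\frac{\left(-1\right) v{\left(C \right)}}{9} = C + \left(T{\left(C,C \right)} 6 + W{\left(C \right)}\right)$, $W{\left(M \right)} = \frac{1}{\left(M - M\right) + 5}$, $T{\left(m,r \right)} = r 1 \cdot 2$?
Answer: $\frac{9709456}{25} \approx 3.8838 \cdot 10^{5}$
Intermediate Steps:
$T{\left(m,r \right)} = 2 r$ ($T{\left(m,r \right)} = r 2 = 2 r$)
$W{\left(M \right)} = \frac{1}{5}$ ($W{\left(M \right)} = \frac{1}{0 + 5} = \frac{1}{5}$)
$v{\left(C \right)} = - \frac{9}{5} - 117 C$ ($v{\left(C \right)} = - 9 \left(C + \left(2 C 6 + \frac{1}{5}\right)\right) = - 9 \left(C + \left(12 C + \frac{1}{5}\right)\right) = - 9 \left(C + \left(\frac{1}{5} + 12 C\right)\right) = - 9 \left(\frac{1}{5} + 13 C\right) = - \frac{9}{5} - 117 C$)
$l = - \frac{3116}{5}$ ($l = 1481 - \left(- \frac{9}{5} - -2106\right) = 1481 - \left(- \frac{9}{5} + 2106\right) = 1481 - \frac{10521}{5} = - \frac{3116}{5} \approx -623.2$)
$l^{2} = \left(- \frac{3116}{5}\right)^{2} = \frac{9709456}{25}$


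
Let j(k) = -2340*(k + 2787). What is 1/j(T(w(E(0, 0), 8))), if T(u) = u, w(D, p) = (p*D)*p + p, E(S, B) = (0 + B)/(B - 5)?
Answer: -1/6540300 ≈ -1.5290e-7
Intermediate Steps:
E(S, B) = B/(-5 + B)
w(D, p) = p + D*p**2 (w(D, p) = (D*p)*p + p = D*p**2 + p = p + D*p**2)
j(k) = -6521580 - 2340*k (j(k) = -2340*(2787 + k) = -6521580 - 2340*k)
1/j(T(w(E(0, 0), 8))) = 1/(-6521580 - 18720*(1 + (0/(-5 + 0))*8)) = 1/(-6521580 - 18720*(1 + (0/(-5))*8)) = 1/(-6521580 - 18720*(1 + (0*(-1/5))*8)) = 1/(-6521580 - 18720*(1 + 0*8)) = 1/(-6521580 - 18720*(1 + 0)) = 1/(-6521580 - 18720) = 1/(-6540300) = -1/6540300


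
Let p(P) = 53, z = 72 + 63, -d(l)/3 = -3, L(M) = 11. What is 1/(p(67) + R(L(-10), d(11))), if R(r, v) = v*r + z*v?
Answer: 1/1367 ≈ 0.00073153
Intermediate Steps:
d(l) = 9 (d(l) = -3*(-3) = 9)
z = 135
R(r, v) = 135*v + r*v (R(r, v) = v*r + 135*v = r*v + 135*v = 135*v + r*v)
1/(p(67) + R(L(-10), d(11))) = 1/(53 + 9*(135 + 11)) = 1/(53 + 9*146) = 1/(53 + 1314) = 1/1367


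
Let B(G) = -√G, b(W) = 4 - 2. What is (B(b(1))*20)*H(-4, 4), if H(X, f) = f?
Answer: -80*√2 ≈ -113.14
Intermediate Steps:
b(W) = 2
(B(b(1))*20)*H(-4, 4) = (-√2*20)*4 = -20*√2*4 = -80*√2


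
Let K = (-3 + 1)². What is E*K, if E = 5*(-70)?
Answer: -1400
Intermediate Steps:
E = -350
K = 4 (K = (-2)² = 4)
E*K = -350*4 = -1400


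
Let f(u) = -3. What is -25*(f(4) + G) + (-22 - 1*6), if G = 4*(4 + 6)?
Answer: -953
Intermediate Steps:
G = 40 (G = 4*10 = 40)
-25*(f(4) + G) + (-22 - 1*6) = -25*(-3 + 40) + (-22 - 1*6) = -25*37 + (-22 - 6) = -925 - 28 = -953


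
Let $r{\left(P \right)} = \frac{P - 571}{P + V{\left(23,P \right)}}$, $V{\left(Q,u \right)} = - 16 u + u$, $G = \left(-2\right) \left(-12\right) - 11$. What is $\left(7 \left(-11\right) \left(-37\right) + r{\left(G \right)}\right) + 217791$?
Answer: $\frac{20078519}{91} \approx 2.2064 \cdot 10^{5}$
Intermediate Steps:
$G = 13$ ($G = 24 - 11 = 13$)
$V{\left(Q,u \right)} = - 15 u$
$r{\left(P \right)} = - \frac{-571 + P}{14 P}$ ($r{\left(P \right)} = \frac{P - 571}{P - 15 P} = \frac{-571 + P}{\left(-14\right) P} = \left(-571 + P\right) \left(- \frac{1}{14 P}\right) = - \frac{-571 + P}{14 P}$)
$\left(7 \left(-11\right) \left(-37\right) + r{\left(G \right)}\right) + 217791 = \left(7 \left(-11\right) \left(-37\right) + \frac{571 - 13}{14 \cdot 13}\right) + 217791 = \left(\left(-77\right) \left(-37\right) + \frac{1}{14} \cdot \frac{1}{13} \left(571 - 13\right)\right) + 217791 = \left(2849 + \frac{1}{14} \cdot \frac{1}{13} \cdot 558\right) + 217791 = \left(2849 + \frac{279}{91}\right) + 217791 = \frac{259538}{91} + 217791 = \frac{20078519}{91}$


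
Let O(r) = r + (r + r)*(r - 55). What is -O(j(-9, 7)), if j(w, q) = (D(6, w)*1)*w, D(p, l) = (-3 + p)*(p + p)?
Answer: -245268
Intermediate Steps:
D(p, l) = 2*p*(-3 + p) (D(p, l) = (-3 + p)*(2*p) = 2*p*(-3 + p))
j(w, q) = 36*w (j(w, q) = ((2*6*(-3 + 6))*1)*w = ((2*6*3)*1)*w = (36*1)*w = 36*w)
O(r) = r + 2*r*(-55 + r) (O(r) = r + (2*r)*(-55 + r) = r + 2*r*(-55 + r))
-O(j(-9, 7)) = -36*(-9)*(-109 + 2*(36*(-9))) = -(-324)*(-109 + 2*(-324)) = -(-324)*(-109 - 648) = -(-324)*(-757) = -1*245268 = -245268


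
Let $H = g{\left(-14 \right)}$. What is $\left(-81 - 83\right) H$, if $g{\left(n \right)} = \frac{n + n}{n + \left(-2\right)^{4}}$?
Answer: $2296$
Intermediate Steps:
$g{\left(n \right)} = \frac{2 n}{16 + n}$ ($g{\left(n \right)} = \frac{2 n}{n + 16} = \frac{2 n}{16 + n}$)
$H = -14$ ($H = 2 \left(-14\right) \frac{1}{16 - 14} = 2 \left(-14\right) \frac{1}{2} = -14$)
$\left(-81 - 83\right) H = \left(-81 - 83\right) \left(-14\right) = \left(-164\right) \left(-14\right) = 2296$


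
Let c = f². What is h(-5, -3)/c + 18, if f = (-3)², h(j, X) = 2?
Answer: 1460/81 ≈ 18.025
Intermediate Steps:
f = 9
c = 81 (c = 9² = 81)
h(-5, -3)/c + 18 = 2/81 + 18 = 1460/81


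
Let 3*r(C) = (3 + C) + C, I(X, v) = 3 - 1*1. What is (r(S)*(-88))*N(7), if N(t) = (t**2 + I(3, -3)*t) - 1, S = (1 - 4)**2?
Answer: -38192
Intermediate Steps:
S = 9 (S = (-3)**2 = 9)
I(X, v) = 2 (I(X, v) = 3 - 1 = 2)
r(C) = 1 + 2*C/3 (r(C) = ((3 + C) + C)/3 = (3 + 2*C)/3 = 1 + 2*C/3)
N(t) = -1 + t**2 + 2*t (N(t) = (t**2 + 2*t) - 1 = -1 + t**2 + 2*t)
(r(S)*(-88))*N(7) = ((1 + (2/3)*9)*(-88))*(-1 + 7**2 + 2*7) = ((1 + 6)*(-88))*(-1 + 49 + 14) = (7*(-88))*62 = -616*62 = -38192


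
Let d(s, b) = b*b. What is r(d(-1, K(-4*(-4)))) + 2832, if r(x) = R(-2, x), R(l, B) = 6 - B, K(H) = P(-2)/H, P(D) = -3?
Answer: 726519/256 ≈ 2838.0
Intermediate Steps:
K(H) = -3/H
d(s, b) = b²
r(x) = 6 - x
r(d(-1, K(-4*(-4)))) + 2832 = (6 - (-3/((-4*(-4))))²) + 2832 = (6 - (-3/16)²) + 2832 = (6 - 1*9/256) + 2832 = (6 - 9/256) + 2832 = 1527/256 + 2832 = 726519/256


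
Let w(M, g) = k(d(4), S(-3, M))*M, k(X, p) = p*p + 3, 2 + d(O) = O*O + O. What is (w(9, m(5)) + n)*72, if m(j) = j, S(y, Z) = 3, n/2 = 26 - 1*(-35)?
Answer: 16560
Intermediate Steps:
n = 122 (n = 2*(26 - 1*(-35)) = 2*(26 + 35) = 2*61 = 122)
d(O) = -2 + O + O**2 (d(O) = -2 + (O*O + O) = -2 + (O**2 + O) = -2 + (O + O**2) = -2 + O + O**2)
k(X, p) = 3 + p**2 (k(X, p) = p**2 + 3 = 3 + p**2)
w(M, g) = 12*M (w(M, g) = (3 + 3**2)*M = (3 + 9)*M = 12*M)
(w(9, m(5)) + n)*72 = (12*9 + 122)*72 = (108 + 122)*72 = 230*72 = 16560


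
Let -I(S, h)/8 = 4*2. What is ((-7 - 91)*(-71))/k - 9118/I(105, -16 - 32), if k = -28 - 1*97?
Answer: 347219/4000 ≈ 86.805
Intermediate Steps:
k = -125 (k = -28 - 97 = -125)
I(S, h) = -64 (I(S, h) = -32*2 = -8*8 = -64)
((-7 - 91)*(-71))/k - 9118/I(105, -16 - 32) = ((-7 - 91)*(-71))/(-125) - 9118/(-64) = -98*(-71)*(-1/125) - 9118*(-1/64) = 6958*(-1/125) + 4559/32 = -6958/125 + 4559/32 = 347219/4000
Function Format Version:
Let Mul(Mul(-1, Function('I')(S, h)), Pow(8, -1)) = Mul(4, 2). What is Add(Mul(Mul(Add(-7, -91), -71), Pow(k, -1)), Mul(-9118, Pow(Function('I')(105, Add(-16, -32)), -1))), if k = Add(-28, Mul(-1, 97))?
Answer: Rational(347219, 4000) ≈ 86.805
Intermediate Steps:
k = -125 (k = Add(-28, -97) = -125)
Function('I')(S, h) = -64 (Function('I')(S, h) = Mul(-8, Mul(4, 2)) = Mul(-8, 8) = -64)
Add(Mul(Mul(Add(-7, -91), -71), Pow(k, -1)), Mul(-9118, Pow(Function('I')(105, Add(-16, -32)), -1))) = Add(Mul(Mul(Add(-7, -91), -71), Pow(-125, -1)), Mul(-9118, Pow(-64, -1))) = Add(Mul(Mul(-98, -71), Rational(-1, 125)), Mul(-9118, Rational(-1, 64))) = Add(Mul(6958, Rational(-1, 125)), Rational(4559, 32)) = Add(Rational(-6958, 125), Rational(4559, 32)) = Rational(347219, 4000)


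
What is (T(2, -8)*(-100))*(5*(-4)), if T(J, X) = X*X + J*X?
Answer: 96000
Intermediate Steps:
T(J, X) = X² + J*X
(T(2, -8)*(-100))*(5*(-4)) = (-8*(2 - 8)*(-100))*(5*(-4)) = (-8*(-6)*(-100))*(-20) = (48*(-100))*(-20) = -4800*(-20) = 96000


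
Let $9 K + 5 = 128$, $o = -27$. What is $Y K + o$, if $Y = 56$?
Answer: $\frac{2215}{3} \approx 738.33$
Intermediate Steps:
$K = \frac{41}{3}$ ($K = - \frac{5}{9} + \frac{1}{9} \cdot 128 = - \frac{5}{9} + \frac{128}{9} = \frac{41}{3} \approx 13.667$)
$Y K + o = 56 \cdot \frac{41}{3} - 27 = \frac{2296}{3} - 27 = \frac{2215}{3}$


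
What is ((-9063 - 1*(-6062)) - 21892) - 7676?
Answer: -32569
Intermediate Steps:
((-9063 - 1*(-6062)) - 21892) - 7676 = ((-9063 + 6062) - 21892) - 7676 = (-3001 - 21892) - 7676 = -24893 - 7676 = -32569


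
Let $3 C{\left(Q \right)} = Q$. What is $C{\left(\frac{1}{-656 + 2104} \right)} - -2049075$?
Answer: $\frac{8901181801}{4344} \approx 2.0491 \cdot 10^{6}$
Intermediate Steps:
$C{\left(Q \right)} = \frac{Q}{3}$
$C{\left(\frac{1}{-656 + 2104} \right)} - -2049075 = \frac{1}{3 \left(-656 + 2104\right)} - -2049075 = \frac{1}{3 \cdot 1448} + 2049075 = \frac{1}{3} \cdot \frac{1}{1448} + 2049075 = \frac{1}{4344} + 2049075 = \frac{8901181801}{4344}$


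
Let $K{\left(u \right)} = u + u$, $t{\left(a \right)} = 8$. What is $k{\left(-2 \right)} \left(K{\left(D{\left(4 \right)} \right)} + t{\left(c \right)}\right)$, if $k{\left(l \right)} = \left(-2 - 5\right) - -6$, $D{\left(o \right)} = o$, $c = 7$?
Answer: $-16$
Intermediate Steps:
$k{\left(l \right)} = -1$ ($k{\left(l \right)} = \left(-2 - 5\right) + 6 = -7 + 6 = -1$)
$K{\left(u \right)} = 2 u$
$k{\left(-2 \right)} \left(K{\left(D{\left(4 \right)} \right)} + t{\left(c \right)}\right) = - (2 \cdot 4 + 8) = - (8 + 8) = \left(-1\right) 16 = -16$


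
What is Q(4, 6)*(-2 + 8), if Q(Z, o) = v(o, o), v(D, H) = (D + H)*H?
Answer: 432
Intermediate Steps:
v(D, H) = H*(D + H)
Q(Z, o) = 2*o² (Q(Z, o) = o*(o + o) = o*(2*o) = 2*o²)
Q(4, 6)*(-2 + 8) = (2*6²)*(-2 + 8) = (2*36)*6 = 72*6 = 432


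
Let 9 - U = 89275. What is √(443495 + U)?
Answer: √354229 ≈ 595.17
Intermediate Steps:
U = -89266 (U = 9 - 1*89275 = 9 - 89275 = -89266)
√(443495 + U) = √(443495 - 89266) = √354229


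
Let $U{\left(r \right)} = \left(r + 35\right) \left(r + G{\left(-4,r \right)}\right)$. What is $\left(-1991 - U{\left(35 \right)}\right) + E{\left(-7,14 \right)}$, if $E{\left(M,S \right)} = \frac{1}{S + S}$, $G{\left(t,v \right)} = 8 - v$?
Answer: $- \frac{71427}{28} \approx -2551.0$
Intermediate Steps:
$E{\left(M,S \right)} = \frac{1}{2 S}$
$U{\left(r \right)} = 280 + 8 r$ ($U{\left(r \right)} = \left(r + 35\right) \left(r - \left(-8 + r\right)\right) = \left(35 + r\right) 8 = 280 + 8 r$)
$\left(-1991 - U{\left(35 \right)}\right) + E{\left(-7,14 \right)} = \left(-1991 - \left(280 + 8 \cdot 35\right)\right) + \frac{1}{2 \cdot 14} = \left(-1991 - \left(280 + 280\right)\right) + \frac{1}{2} \cdot \frac{1}{14} = \left(-1991 - 560\right) + \frac{1}{28} = -2551 + \frac{1}{28} = - \frac{71427}{28}$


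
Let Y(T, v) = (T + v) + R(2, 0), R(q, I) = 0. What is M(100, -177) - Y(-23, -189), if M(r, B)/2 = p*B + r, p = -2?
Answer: 1120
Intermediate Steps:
M(r, B) = -4*B + 2*r (M(r, B) = 2*(-2*B + r) = 2*(r - 2*B) = -4*B + 2*r)
Y(T, v) = T + v (Y(T, v) = (T + v) + 0 = T + v)
M(100, -177) - Y(-23, -189) = (-4*(-177) + 2*100) - (-23 - 189) = (708 + 200) - 1*(-212) = 908 + 212 = 1120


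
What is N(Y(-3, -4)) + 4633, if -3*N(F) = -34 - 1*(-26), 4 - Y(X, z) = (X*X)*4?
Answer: 13907/3 ≈ 4635.7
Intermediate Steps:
Y(X, z) = 4 - 4*X² (Y(X, z) = 4 - X*X*4 = 4 - X²*4 = 4 - 4*X²)
N(F) = 8/3 (N(F) = -(-34 - 1*(-26))/3 = -(-34 + 26)/3 = -⅓*(-8) = 8/3)
N(Y(-3, -4)) + 4633 = 8/3 + 4633 = 13907/3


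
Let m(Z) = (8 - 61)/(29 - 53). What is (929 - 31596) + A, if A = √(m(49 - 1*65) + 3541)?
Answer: -30667 + √510222/12 ≈ -30607.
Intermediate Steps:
m(Z) = 53/24 (m(Z) = -53/(-24) = -53*(-1/24) = 53/24)
A = √510222/12 (A = √(53/24 + 3541) = √(85037/24) = √510222/12 ≈ 59.525)
(929 - 31596) + A = (929 - 31596) + √510222/12 = -30667 + √510222/12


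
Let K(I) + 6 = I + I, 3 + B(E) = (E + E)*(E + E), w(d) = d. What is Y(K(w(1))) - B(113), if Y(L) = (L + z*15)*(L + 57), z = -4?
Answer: -54465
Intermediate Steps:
B(E) = -3 + 4*E**2 (B(E) = -3 + (E + E)*(E + E) = -3 + (2*E)*(2*E) = -3 + 4*E**2)
K(I) = -6 + 2*I (K(I) = -6 + (I + I) = -6 + 2*I)
Y(L) = (-60 + L)*(57 + L) (Y(L) = (L - 4*15)*(L + 57) = (L - 60)*(57 + L) = (-60 + L)*(57 + L))
Y(K(w(1))) - B(113) = (-3420 + (-6 + 2*1)**2 - 3*(-6 + 2*1)) - (-3 + 4*113**2) = (-3420 + (-6 + 2)**2 - 3*(-6 + 2)) - (-3 + 4*12769) = (-3420 + (-4)**2 - 3*(-4)) - (-3 + 51076) = (-3420 + 16 + 12) - 1*51073 = -3392 - 51073 = -54465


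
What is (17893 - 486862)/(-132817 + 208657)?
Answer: -156323/25280 ≈ -6.1837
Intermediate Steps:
(17893 - 486862)/(-132817 + 208657) = -468969/75840 = -468969*1/75840 = -156323/25280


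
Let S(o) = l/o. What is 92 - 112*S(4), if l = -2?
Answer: 148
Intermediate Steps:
S(o) = -2/o
92 - 112*S(4) = 92 - (-224)/4 = 92 - 112*(-½) = 92 + 56 = 148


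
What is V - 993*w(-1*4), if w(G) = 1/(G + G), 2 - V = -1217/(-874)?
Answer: 436065/3496 ≈ 124.73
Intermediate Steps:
V = 531/874 (V = 2 - (-1217)/(-874) = 2 - (-1217)*(-1)/874 = 2 - 1*1217/874 = 2 - 1217/874 = 531/874 ≈ 0.60755)
w(G) = 1/(2*G)
V - 993*w(-1*4) = 531/874 - 993/(2*((-1*4))) = 531/874 - 993/(2*(-4)) = 531/874 - 993*(-1)/(2*4) = 531/874 - 993*(-⅛) = 531/874 + 993/8 = 436065/3496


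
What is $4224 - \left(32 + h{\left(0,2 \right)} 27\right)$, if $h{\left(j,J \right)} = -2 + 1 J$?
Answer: $4192$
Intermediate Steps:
$h{\left(j,J \right)} = -2 + J$
$4224 - \left(32 + h{\left(0,2 \right)} 27\right) = 4224 - \left(32 + \left(-2 + 2\right) 27\right) = 4224 - \left(32 + 0 \cdot 27\right) = 4224 - \left(32 + 0\right) = 4224 - 32 = 4192$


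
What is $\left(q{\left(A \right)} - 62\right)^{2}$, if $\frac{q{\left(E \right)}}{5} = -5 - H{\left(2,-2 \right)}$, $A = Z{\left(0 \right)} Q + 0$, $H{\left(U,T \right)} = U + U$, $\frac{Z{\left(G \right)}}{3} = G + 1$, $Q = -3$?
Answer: $11449$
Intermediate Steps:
$Z{\left(G \right)} = 3 + 3 G$ ($Z{\left(G \right)} = 3 \left(G + 1\right) = 3 \left(1 + G\right) = 3 + 3 G$)
$H{\left(U,T \right)} = 2 U$
$A = -9$ ($A = \left(3 + 3 \cdot 0\right) \left(-3\right) + 0 = \left(3 + 0\right) \left(-3\right) + 0 = 3 \left(-3\right) + 0 = -9 + 0 = -9$)
$q{\left(E \right)} = -45$ ($q{\left(E \right)} = 5 \left(-5 - 2 \cdot 2\right) = 5 \left(-5 - 4\right) = 5 \left(-9\right) = -45$)
$\left(q{\left(A \right)} - 62\right)^{2} = \left(-45 - 62\right)^{2} = \left(-107\right)^{2} = 11449$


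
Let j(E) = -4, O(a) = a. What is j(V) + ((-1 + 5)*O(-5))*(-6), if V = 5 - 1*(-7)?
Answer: 116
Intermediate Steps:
V = 12 (V = 5 + 7 = 12)
j(V) + ((-1 + 5)*O(-5))*(-6) = -4 + ((-1 + 5)*(-5))*(-6) = -4 + (4*(-5))*(-6) = -4 - 20*(-6) = -4 + 120 = 116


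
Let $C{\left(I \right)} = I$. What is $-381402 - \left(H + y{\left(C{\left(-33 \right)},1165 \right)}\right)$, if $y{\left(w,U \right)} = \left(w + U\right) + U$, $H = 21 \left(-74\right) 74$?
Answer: $-268703$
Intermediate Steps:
$H = -114996$ ($H = \left(-1554\right) 74 = -114996$)
$y{\left(w,U \right)} = w + 2 U$ ($y{\left(w,U \right)} = \left(U + w\right) + U = w + 2 U$)
$-381402 - \left(H + y{\left(C{\left(-33 \right)},1165 \right)}\right) = -381402 - \left(-114996 + \left(-33 + 2 \cdot 1165\right)\right) = -381402 - \left(-114996 + \left(-33 + 2330\right)\right) = -381402 - \left(-114996 + 2297\right) = -381402 - -112699 = -381402 + 112699 = -268703$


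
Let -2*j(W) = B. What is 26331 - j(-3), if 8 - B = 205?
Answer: 52465/2 ≈ 26233.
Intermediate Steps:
B = -197 (B = 8 - 1*205 = 8 - 205 = -197)
j(W) = 197/2 (j(W) = -½*(-197) = 197/2)
26331 - j(-3) = 26331 - 1*197/2 = 26331 - 197/2 = 52465/2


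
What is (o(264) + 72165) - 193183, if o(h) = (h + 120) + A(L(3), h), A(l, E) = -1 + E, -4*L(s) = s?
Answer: -120371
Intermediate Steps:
L(s) = -s/4
o(h) = 119 + 2*h (o(h) = (h + 120) + (-1 + h) = (120 + h) + (-1 + h) = 119 + 2*h)
(o(264) + 72165) - 193183 = ((119 + 2*264) + 72165) - 193183 = ((119 + 528) + 72165) - 193183 = (647 + 72165) - 193183 = 72812 - 193183 = -120371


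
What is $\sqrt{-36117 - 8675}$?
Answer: $2 i \sqrt{11198} \approx 211.64 i$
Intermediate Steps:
$\sqrt{-36117 - 8675} = \sqrt{-44792} = 2 i \sqrt{11198}$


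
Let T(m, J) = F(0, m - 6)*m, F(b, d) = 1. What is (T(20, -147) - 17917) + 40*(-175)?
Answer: -24897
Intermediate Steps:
T(m, J) = m (T(m, J) = 1*m = m)
(T(20, -147) - 17917) + 40*(-175) = (20 - 17917) + 40*(-175) = -17897 - 7000 = -24897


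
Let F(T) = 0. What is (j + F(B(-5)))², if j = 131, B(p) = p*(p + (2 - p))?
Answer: 17161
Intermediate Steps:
B(p) = 2*p (B(p) = p*2 = 2*p)
(j + F(B(-5)))² = (131 + 0)² = 131² = 17161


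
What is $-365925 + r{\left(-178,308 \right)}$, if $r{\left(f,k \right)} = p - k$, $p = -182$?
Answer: $-366415$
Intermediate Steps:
$r{\left(f,k \right)} = -182 - k$
$-365925 + r{\left(-178,308 \right)} = -365925 - 490 = -366415$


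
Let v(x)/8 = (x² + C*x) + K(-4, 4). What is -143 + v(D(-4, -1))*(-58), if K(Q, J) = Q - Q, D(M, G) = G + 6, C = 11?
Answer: -37263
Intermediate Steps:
D(M, G) = 6 + G
K(Q, J) = 0
v(x) = 8*x² + 88*x (v(x) = 8*((x² + 11*x) + 0) = 8*(x² + 11*x) = 8*x² + 88*x)
-143 + v(D(-4, -1))*(-58) = -143 + (8*(6 - 1)*(11 + (6 - 1)))*(-58) = -143 + (8*5*(11 + 5))*(-58) = -143 + (8*5*16)*(-58) = -143 + 640*(-58) = -143 - 37120 = -37263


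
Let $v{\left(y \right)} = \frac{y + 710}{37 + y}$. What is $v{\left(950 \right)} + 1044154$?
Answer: $\frac{1030581658}{987} \approx 1.0442 \cdot 10^{6}$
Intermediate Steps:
$v{\left(y \right)} = \frac{710 + y}{37 + y}$
$v{\left(950 \right)} + 1044154 = \frac{710 + 950}{37 + 950} + 1044154 = \frac{1}{987} \cdot 1660 + 1044154 = \frac{1660}{987} + 1044154 = \frac{1030581658}{987}$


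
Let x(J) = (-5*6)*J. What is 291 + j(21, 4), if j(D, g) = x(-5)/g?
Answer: 657/2 ≈ 328.50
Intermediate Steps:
x(J) = -30*J
j(D, g) = 150/g (j(D, g) = (-30*(-5))/g = 150/g)
291 + j(21, 4) = 291 + 150/4 = 291 + 150*(¼) = 291 + 75/2 = 657/2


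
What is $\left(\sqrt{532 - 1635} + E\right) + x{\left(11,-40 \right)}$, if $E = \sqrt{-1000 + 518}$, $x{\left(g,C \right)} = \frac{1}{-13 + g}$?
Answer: $- \frac{1}{2} + i \sqrt{482} + i \sqrt{1103} \approx -0.5 + 55.166 i$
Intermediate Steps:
$E = i \sqrt{482}$ ($E = \sqrt{-482} = i \sqrt{482} \approx 21.954 i$)
$\left(\sqrt{532 - 1635} + E\right) + x{\left(11,-40 \right)} = \left(\sqrt{532 - 1635} + i \sqrt{482}\right) + \frac{1}{-13 + 11} = \left(\sqrt{-1103} + i \sqrt{482}\right) + \frac{1}{-2} = \left(i \sqrt{1103} + i \sqrt{482}\right) - \frac{1}{2} = \left(i \sqrt{482} + i \sqrt{1103}\right) - \frac{1}{2} = - \frac{1}{2} + i \sqrt{482} + i \sqrt{1103}$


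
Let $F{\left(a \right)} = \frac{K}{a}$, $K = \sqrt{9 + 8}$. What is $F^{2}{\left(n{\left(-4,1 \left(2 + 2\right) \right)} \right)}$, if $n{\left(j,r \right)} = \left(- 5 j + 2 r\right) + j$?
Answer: $\frac{17}{576} \approx 0.029514$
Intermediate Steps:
$K = \sqrt{17} \approx 4.1231$
$n{\left(j,r \right)} = - 4 j + 2 r$
$F{\left(a \right)} = \frac{\sqrt{17}}{a}$
$F^{2}{\left(n{\left(-4,1 \left(2 + 2\right) \right)} \right)} = \left(\frac{\sqrt{17}}{\left(-4\right) \left(-4\right) + 2 \cdot 1 \left(2 + 2\right)}\right)^{2} = \left(\frac{\sqrt{17}}{16 + 2 \cdot 1 \cdot 4}\right)^{2} = \left(\frac{\sqrt{17}}{16 + 2 \cdot 4}\right)^{2} = \left(\frac{\sqrt{17}}{16 + 8}\right)^{2} = \left(\frac{\sqrt{17}}{24}\right)^{2} = \frac{17}{576}$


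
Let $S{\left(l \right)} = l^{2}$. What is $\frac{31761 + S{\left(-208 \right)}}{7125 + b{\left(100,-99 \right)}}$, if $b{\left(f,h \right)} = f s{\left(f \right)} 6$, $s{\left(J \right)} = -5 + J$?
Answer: $\frac{3001}{2565} \approx 1.17$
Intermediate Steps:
$b{\left(f,h \right)} = 6 f \left(-5 + f\right)$ ($b{\left(f,h \right)} = f \left(-5 + f\right) 6 = 6 f \left(-5 + f\right)$)
$\frac{31761 + S{\left(-208 \right)}}{7125 + b{\left(100,-99 \right)}} = \frac{31761 + \left(-208\right)^{2}}{7125 + 6 \cdot 100 \left(-5 + 100\right)} = \frac{31761 + 43264}{7125 + 6 \cdot 100 \cdot 95} = \frac{75025}{7125 + 57000} = \frac{75025}{64125} = 75025 \cdot \frac{1}{64125} = \frac{3001}{2565}$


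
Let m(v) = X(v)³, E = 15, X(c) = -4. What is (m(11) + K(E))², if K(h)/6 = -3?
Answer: 6724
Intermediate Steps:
K(h) = -18 (K(h) = 6*(-3) = -18)
m(v) = -64 (m(v) = (-4)³ = -64)
(m(11) + K(E))² = (-64 - 18)² = (-82)² = 6724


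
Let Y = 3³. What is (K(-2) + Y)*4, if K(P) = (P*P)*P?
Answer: 76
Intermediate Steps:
K(P) = P³ (K(P) = P²*P = P³)
Y = 27
(K(-2) + Y)*4 = ((-2)³ + 27)*4 = (-8 + 27)*4 = 19*4 = 76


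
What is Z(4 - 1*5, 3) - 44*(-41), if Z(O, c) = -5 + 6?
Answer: 1805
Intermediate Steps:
Z(O, c) = 1
Z(4 - 1*5, 3) - 44*(-41) = 1 - 44*(-41) = 1 + 1804 = 1805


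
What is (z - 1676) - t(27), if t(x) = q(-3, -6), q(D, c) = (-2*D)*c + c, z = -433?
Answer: -2067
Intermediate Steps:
q(D, c) = c - 2*D*c (q(D, c) = -2*D*c + c = c - 2*D*c)
t(x) = -42 (t(x) = -6*(1 - 2*(-3)) = -6*(1 + 6) = -6*7 = -42)
(z - 1676) - t(27) = (-433 - 1676) - 1*(-42) = -2109 + 42 = -2067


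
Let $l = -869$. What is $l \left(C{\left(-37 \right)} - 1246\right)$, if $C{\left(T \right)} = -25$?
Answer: $1104499$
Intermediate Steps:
$l \left(C{\left(-37 \right)} - 1246\right) = - 869 \left(-25 - 1246\right) = \left(-869\right) \left(-1271\right) = 1104499$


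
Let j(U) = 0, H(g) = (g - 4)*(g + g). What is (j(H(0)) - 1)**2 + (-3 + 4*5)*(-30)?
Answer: -509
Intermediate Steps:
H(g) = 2*g*(-4 + g) (H(g) = (-4 + g)*(2*g) = 2*g*(-4 + g))
(j(H(0)) - 1)**2 + (-3 + 4*5)*(-30) = (0 - 1)**2 + (-3 + 4*5)*(-30) = (-1)**2 + (-3 + 20)*(-30) = 1 + 17*(-30) = 1 - 510 = -509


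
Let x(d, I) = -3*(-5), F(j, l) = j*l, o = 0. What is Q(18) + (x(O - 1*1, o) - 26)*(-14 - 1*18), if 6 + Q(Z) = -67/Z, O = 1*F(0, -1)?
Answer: 6161/18 ≈ 342.28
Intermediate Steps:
O = 0 (O = 1*(0*(-1)) = 1*0 = 0)
x(d, I) = 15
Q(Z) = -6 - 67/Z
Q(18) + (x(O - 1*1, o) - 26)*(-14 - 1*18) = (-6 - 67/18) + (15 - 26)*(-14 - 1*18) = (-6 - 67*1/18) - 11*(-14 - 18) = (-6 - 67/18) - 11*(-32) = -175/18 + 352 = 6161/18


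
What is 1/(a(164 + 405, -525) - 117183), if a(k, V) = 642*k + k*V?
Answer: -1/50610 ≈ -1.9759e-5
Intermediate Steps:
a(k, V) = 642*k + V*k
1/(a(164 + 405, -525) - 117183) = 1/((164 + 405)*(642 - 525) - 117183) = 1/(569*117 - 117183) = 1/(66573 - 117183) = 1/(-50610) = -1/50610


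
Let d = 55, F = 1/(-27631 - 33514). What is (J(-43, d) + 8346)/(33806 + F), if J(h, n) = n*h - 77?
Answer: 120333360/689022623 ≈ 0.17464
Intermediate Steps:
F = -1/61145 (F = 1/(-61145) = -1/61145 ≈ -1.6355e-5)
J(h, n) = -77 + h*n (J(h, n) = h*n - 77 = -77 + h*n)
(J(-43, d) + 8346)/(33806 + F) = ((-77 - 43*55) + 8346)/(33806 - 1/61145) = ((-77 - 2365) + 8346)/(2067067869/61145) = (-2442 + 8346)*(61145/2067067869) = 5904*(61145/2067067869) = 120333360/689022623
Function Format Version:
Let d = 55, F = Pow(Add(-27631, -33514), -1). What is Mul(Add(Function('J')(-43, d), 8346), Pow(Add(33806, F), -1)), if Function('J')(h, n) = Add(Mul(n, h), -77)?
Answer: Rational(120333360, 689022623) ≈ 0.17464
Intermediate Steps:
F = Rational(-1, 61145) (F = Pow(-61145, -1) = Rational(-1, 61145) ≈ -1.6355e-5)
Function('J')(h, n) = Add(-77, Mul(h, n)) (Function('J')(h, n) = Add(Mul(h, n), -77) = Add(-77, Mul(h, n)))
Mul(Add(Function('J')(-43, d), 8346), Pow(Add(33806, F), -1)) = Mul(Add(Add(-77, Mul(-43, 55)), 8346), Pow(Add(33806, Rational(-1, 61145)), -1)) = Mul(Add(Add(-77, -2365), 8346), Pow(Rational(2067067869, 61145), -1)) = Mul(Add(-2442, 8346), Rational(61145, 2067067869)) = Mul(5904, Rational(61145, 2067067869)) = Rational(120333360, 689022623)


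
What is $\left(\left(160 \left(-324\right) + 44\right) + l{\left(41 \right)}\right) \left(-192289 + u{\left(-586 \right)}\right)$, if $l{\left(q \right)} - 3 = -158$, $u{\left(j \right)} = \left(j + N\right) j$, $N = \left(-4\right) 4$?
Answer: $-8337252333$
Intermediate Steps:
$N = -16$
$u{\left(j \right)} = j \left(-16 + j\right)$ ($u{\left(j \right)} = \left(j - 16\right) j = \left(-16 + j\right) j = j \left(-16 + j\right)$)
$l{\left(q \right)} = -155$ ($l{\left(q \right)} = 3 - 158 = -155$)
$\left(\left(160 \left(-324\right) + 44\right) + l{\left(41 \right)}\right) \left(-192289 + u{\left(-586 \right)}\right) = \left(\left(160 \left(-324\right) + 44\right) - 155\right) \left(-192289 - 586 \left(-16 - 586\right)\right) = \left(\left(-51840 + 44\right) - 155\right) \left(-192289 - -352772\right) = \left(-51796 - 155\right) \left(-192289 + 352772\right) = \left(-51951\right) 160483 = -8337252333$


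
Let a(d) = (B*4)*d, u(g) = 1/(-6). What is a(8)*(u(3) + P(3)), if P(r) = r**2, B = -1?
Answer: -848/3 ≈ -282.67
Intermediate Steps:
u(g) = -1/6 (u(g) = 1*(-1/6) = -1/6)
a(d) = -4*d (a(d) = (-1*4)*d = -4*d)
a(8)*(u(3) + P(3)) = (-4*8)*(-1/6 + 3**2) = -32*(-1/6 + 9) = -32*53/6 = -848/3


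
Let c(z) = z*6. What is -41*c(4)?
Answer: -984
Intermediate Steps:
c(z) = 6*z
-41*c(4) = -246*4 = -41*24 = -984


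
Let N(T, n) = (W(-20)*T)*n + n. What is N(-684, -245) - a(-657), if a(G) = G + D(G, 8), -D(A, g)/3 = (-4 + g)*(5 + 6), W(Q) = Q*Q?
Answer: 67032544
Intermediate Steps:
W(Q) = Q²
N(T, n) = n + 400*T*n (N(T, n) = ((-20)²*T)*n + n = (400*T)*n + n = 400*T*n + n = n + 400*T*n)
D(A, g) = 132 - 33*g (D(A, g) = -3*(-4 + g)*(5 + 6) = -3*(-4 + g)*11 = -3*(-44 + 11*g) = 132 - 33*g)
a(G) = -132 + G (a(G) = G + (132 - 33*8) = G + (132 - 264) = G - 132 = -132 + G)
N(-684, -245) - a(-657) = -245*(1 + 400*(-684)) - (-132 - 657) = -245*(1 - 273600) - 1*(-789) = -245*(-273599) + 789 = 67031755 + 789 = 67032544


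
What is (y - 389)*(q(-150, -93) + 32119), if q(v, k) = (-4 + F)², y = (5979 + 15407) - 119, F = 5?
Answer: 670601360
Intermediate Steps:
y = 21267 (y = 21386 - 119 = 21267)
q(v, k) = 1 (q(v, k) = (-4 + 5)² = 1² = 1)
(y - 389)*(q(-150, -93) + 32119) = (21267 - 389)*(1 + 32119) = 20878*32120 = 670601360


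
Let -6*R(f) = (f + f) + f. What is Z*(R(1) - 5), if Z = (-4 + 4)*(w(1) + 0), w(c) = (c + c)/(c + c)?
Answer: 0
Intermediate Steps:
w(c) = 1 (w(c) = (2*c)/((2*c)) = (2*c)*(1/(2*c)) = 1)
R(f) = -f/2 (R(f) = -((f + f) + f)/6 = -(2*f + f)/6 = -f/2)
Z = 0 (Z = (-4 + 4)*(1 + 0) = 0*1 = 0)
Z*(R(1) - 5) = 0*(-½*1 - 5) = 0*(-½ - 5) = 0*(-11/2) = 0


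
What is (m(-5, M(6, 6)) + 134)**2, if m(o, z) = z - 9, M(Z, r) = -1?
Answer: 15376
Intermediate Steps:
m(o, z) = -9 + z
(m(-5, M(6, 6)) + 134)**2 = ((-9 - 1) + 134)**2 = (-10 + 134)**2 = 124**2 = 15376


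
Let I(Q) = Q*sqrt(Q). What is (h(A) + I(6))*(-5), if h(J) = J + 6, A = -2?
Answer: -20 - 30*sqrt(6) ≈ -93.485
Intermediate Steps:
I(Q) = Q**(3/2)
h(J) = 6 + J
(h(A) + I(6))*(-5) = ((6 - 2) + 6**(3/2))*(-5) = (4 + 6*sqrt(6))*(-5) = -20 - 30*sqrt(6)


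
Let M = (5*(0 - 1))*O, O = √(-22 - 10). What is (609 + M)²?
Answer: 370081 - 24360*I*√2 ≈ 3.7008e+5 - 34450.0*I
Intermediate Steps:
O = 4*I*√2 (O = √(-32) = 4*I*√2 ≈ 5.6569*I)
M = -20*I*√2 (M = (5*(0 - 1))*(4*I*√2) = (5*(-1))*(4*I*√2) = -20*I*√2 ≈ -28.284*I)
(609 + M)² = (609 - 20*I*√2)²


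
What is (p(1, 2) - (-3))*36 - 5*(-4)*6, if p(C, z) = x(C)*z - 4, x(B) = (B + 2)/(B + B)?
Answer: 192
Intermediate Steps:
x(B) = (2 + B)/(2*B) (x(B) = (2 + B)/((2*B)) = (2 + B)*(1/(2*B)) = (2 + B)/(2*B))
p(C, z) = -4 + z*(2 + C)/(2*C) (p(C, z) = ((2 + C)/(2*C))*z - 4 = z*(2 + C)/(2*C) - 4 = -4 + z*(2 + C)/(2*C))
(p(1, 2) - (-3))*36 - 5*(-4)*6 = ((-4 + (½)*2 + 2/1) - (-3))*36 - 5*(-4)*6 = ((-4 + 1 + 2*1) - 1*(-3))*36 + 20*6 = ((-4 + 1 + 2) + 3)*36 + 120 = (-1 + 3)*36 + 120 = 2*36 + 120 = 72 + 120 = 192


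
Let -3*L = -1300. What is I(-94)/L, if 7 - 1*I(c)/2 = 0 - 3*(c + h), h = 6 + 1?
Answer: -381/325 ≈ -1.1723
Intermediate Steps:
L = 1300/3 (L = -⅓*(-1300) = 1300/3 ≈ 433.33)
h = 7
I(c) = 56 + 6*c (I(c) = 14 - 2*(0 - 3*(c + 7)) = 14 - 2*(0 - 3*(7 + c)) = 14 - 2*(0 + (-21 - 3*c)) = 14 - 2*(-21 - 3*c) = 14 + (42 + 6*c) = 56 + 6*c)
I(-94)/L = (56 + 6*(-94))/(1300/3) = (56 - 564)*(3/1300) = -508*3/1300 = -381/325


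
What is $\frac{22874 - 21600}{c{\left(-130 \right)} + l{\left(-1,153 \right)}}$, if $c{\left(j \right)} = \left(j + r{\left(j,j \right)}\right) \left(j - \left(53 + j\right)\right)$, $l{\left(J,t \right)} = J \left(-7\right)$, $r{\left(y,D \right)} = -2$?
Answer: $\frac{1274}{7003} \approx 0.18192$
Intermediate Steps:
$l{\left(J,t \right)} = - 7 J$
$c{\left(j \right)} = 106 - 53 j$ ($c{\left(j \right)} = \left(j - 2\right) \left(j - \left(53 + j\right)\right) = \left(-2 + j\right) \left(-53\right) = 106 - 53 j$)
$\frac{22874 - 21600}{c{\left(-130 \right)} + l{\left(-1,153 \right)}} = \frac{22874 - 21600}{\left(106 - -6890\right) - -7} = \frac{1274}{\left(106 + 6890\right) + 7} = \frac{1274}{6996 + 7} = \frac{1274}{7003}$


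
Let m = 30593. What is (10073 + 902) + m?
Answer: 41568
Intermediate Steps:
(10073 + 902) + m = (10073 + 902) + 30593 = 10975 + 30593 = 41568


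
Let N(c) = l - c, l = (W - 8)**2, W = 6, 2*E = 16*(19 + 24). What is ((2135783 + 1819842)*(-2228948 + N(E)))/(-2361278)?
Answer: 4409113672500/1180639 ≈ 3.7345e+6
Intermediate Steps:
E = 344 (E = (16*(19 + 24))/2 = (16*43)/2 = (1/2)*688 = 344)
l = 4 (l = (6 - 8)**2 = (-2)**2 = 4)
N(c) = 4 - c
((2135783 + 1819842)*(-2228948 + N(E)))/(-2361278) = ((2135783 + 1819842)*(-2228948 + (4 - 1*344)))/(-2361278) = (3955625*(-2228948 + (4 - 344)))*(-1/2361278) = (3955625*(-2228948 - 340))*(-1/2361278) = (3955625*(-2229288))*(-1/2361278) = -8818227345000*(-1/2361278) = 4409113672500/1180639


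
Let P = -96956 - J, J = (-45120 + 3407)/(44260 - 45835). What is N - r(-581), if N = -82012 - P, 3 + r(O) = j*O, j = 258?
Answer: 37096084/225 ≈ 1.6487e+5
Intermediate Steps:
J = 5959/225 (J = -41713/(-1575) = -41713*(-1/1575) = 5959/225 ≈ 26.484)
P = -21821059/225 (P = -96956 - 1*5959/225 = -96956 - 5959/225 = -21821059/225 ≈ -96983.)
r(O) = -3 + 258*O
N = 3368359/225 (N = -82012 - 1*(-21821059/225) = -82012 + 21821059/225 = 3368359/225 ≈ 14970.)
N - r(-581) = 3368359/225 - (-3 + 258*(-581)) = 3368359/225 - (-3 - 149898) = 3368359/225 - 1*(-149901) = 3368359/225 + 149901 = 37096084/225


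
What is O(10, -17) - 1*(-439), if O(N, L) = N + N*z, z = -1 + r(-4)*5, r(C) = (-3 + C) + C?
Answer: -111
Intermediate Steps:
r(C) = -3 + 2*C
z = -56 (z = -1 + (-3 + 2*(-4))*5 = -1 + (-3 - 8)*5 = -1 - 11*5 = -1 - 55 = -56)
O(N, L) = -55*N (O(N, L) = N + N*(-56) = N - 56*N = -55*N)
O(10, -17) - 1*(-439) = -55*10 - 1*(-439) = -550 + 439 = -111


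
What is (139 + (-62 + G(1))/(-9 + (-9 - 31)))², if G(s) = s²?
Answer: 47224384/2401 ≈ 19669.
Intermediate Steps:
(139 + (-62 + G(1))/(-9 + (-9 - 31)))² = (139 + (-62 + 1²)/(-9 + (-9 - 31)))² = (139 + (-62 + 1)/(-9 - 40))² = (139 - 61/(-49))² = (139 - 61*(-1/49))² = (139 + 61/49)² = (6872/49)² = 47224384/2401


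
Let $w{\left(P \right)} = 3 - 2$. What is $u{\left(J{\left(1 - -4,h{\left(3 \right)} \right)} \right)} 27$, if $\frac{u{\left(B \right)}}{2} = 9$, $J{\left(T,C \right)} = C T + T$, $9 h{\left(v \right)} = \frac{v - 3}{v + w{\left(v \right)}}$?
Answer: $486$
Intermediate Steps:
$w{\left(P \right)} = 1$ ($w{\left(P \right)} = 3 - 2 = 1$)
$h{\left(v \right)} = \frac{-3 + v}{9 \left(1 + v\right)}$ ($h{\left(v \right)} = \frac{\left(v - 3\right) \frac{1}{v + 1}}{9} = \frac{\left(-3 + v\right) \frac{1}{1 + v}}{9} = \frac{\frac{1}{1 + v} \left(-3 + v\right)}{9} = \frac{-3 + v}{9 \left(1 + v\right)}$)
$J{\left(T,C \right)} = T + C T$
$u{\left(B \right)} = 18$ ($u{\left(B \right)} = 2 \cdot 9 = 18$)
$u{\left(J{\left(1 - -4,h{\left(3 \right)} \right)} \right)} 27 = 18 \cdot 27 = 486$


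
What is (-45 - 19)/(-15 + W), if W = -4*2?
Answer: 64/23 ≈ 2.7826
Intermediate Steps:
W = -8
(-45 - 19)/(-15 + W) = (-45 - 19)/(-15 - 8) = -64/(-23) = -1/23*(-64) = 64/23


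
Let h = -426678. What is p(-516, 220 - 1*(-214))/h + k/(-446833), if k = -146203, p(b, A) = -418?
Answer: 31284189914/95326905387 ≈ 0.32818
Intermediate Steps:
p(-516, 220 - 1*(-214))/h + k/(-446833) = -418/(-426678) - 146203/(-446833) = -418*(-1/426678) - 146203*(-1/446833) = 209/213339 + 146203/446833 = 31284189914/95326905387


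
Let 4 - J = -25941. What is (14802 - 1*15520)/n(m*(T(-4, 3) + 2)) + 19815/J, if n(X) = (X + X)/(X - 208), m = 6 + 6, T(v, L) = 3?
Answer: 68984932/77835 ≈ 886.30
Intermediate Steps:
m = 12
n(X) = 2*X/(-208 + X) (n(X) = (2*X)/(-208 + X) = 2*X/(-208 + X))
J = 25945 (J = 4 - 1*(-25941) = 4 + 25941 = 25945)
(14802 - 1*15520)/n(m*(T(-4, 3) + 2)) + 19815/J = (14802 - 1*15520)/((2*(12*(3 + 2))/(-208 + 12*(3 + 2)))) + 19815/25945 = (14802 - 15520)/((2*(12*5)/(-208 + 12*5))) + 19815*(1/25945) = -718/(2*60/(-208 + 60)) + 3963/5189 = -718/(2*60/(-148)) + 3963/5189 = -718/(2*60*(-1/148)) + 3963/5189 = -718/(-30/37) + 3963/5189 = -718*(-37/30) + 3963/5189 = 13283/15 + 3963/5189 = 68984932/77835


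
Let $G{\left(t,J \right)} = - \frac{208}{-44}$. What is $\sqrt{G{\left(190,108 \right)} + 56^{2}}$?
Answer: $\frac{2 \sqrt{95007}}{11} \approx 56.042$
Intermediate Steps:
$G{\left(t,J \right)} = \frac{52}{11}$ ($G{\left(t,J \right)} = \left(-208\right) \left(- \frac{1}{44}\right) = \frac{52}{11}$)
$\sqrt{G{\left(190,108 \right)} + 56^{2}} = \sqrt{\frac{52}{11} + 56^{2}} = \sqrt{\frac{52}{11} + 3136} = \sqrt{\frac{34548}{11}} = \frac{2 \sqrt{95007}}{11}$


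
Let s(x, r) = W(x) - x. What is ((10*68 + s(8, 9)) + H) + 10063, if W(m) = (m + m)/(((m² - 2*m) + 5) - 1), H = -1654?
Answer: 118057/13 ≈ 9081.3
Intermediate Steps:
W(m) = 2*m/(4 + m² - 2*m) (W(m) = (2*m)/((5 + m² - 2*m) - 1) = (2*m)/(4 + m² - 2*m) = 2*m/(4 + m² - 2*m))
s(x, r) = -x + 2*x/(4 + x² - 2*x) (s(x, r) = 2*x/(4 + x² - 2*x) - x = -x + 2*x/(4 + x² - 2*x))
((10*68 + s(8, 9)) + H) + 10063 = ((10*68 + 8*(-2 - 1*8² + 2*8)/(4 + 8² - 2*8)) - 1654) + 10063 = ((680 + 8*(-2 - 1*64 + 16)/(4 + 64 - 16)) - 1654) + 10063 = ((680 + 8*(-2 - 64 + 16)/52) - 1654) + 10063 = ((680 + 8*(1/52)*(-50)) - 1654) + 10063 = ((680 - 100/13) - 1654) + 10063 = (8740/13 - 1654) + 10063 = -12762/13 + 10063 = 118057/13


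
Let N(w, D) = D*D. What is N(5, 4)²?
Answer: 256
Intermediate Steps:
N(w, D) = D²
N(5, 4)² = (4²)² = 16² = 256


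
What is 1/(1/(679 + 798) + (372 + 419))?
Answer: 1477/1168308 ≈ 0.0012642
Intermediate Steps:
1/(1/(679 + 798) + (372 + 419)) = 1/(1/1477 + 791) = 1/(1168308/1477) = 1477/1168308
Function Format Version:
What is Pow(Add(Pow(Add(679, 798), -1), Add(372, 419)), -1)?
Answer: Rational(1477, 1168308) ≈ 0.0012642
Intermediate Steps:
Pow(Add(Pow(Add(679, 798), -1), Add(372, 419)), -1) = Pow(Add(Pow(1477, -1), 791), -1) = Pow(Add(Rational(1, 1477), 791), -1) = Pow(Rational(1168308, 1477), -1) = Rational(1477, 1168308)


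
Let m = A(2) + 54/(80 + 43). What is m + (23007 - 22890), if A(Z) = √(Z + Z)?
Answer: 4897/41 ≈ 119.44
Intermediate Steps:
A(Z) = √2*√Z (A(Z) = √(2*Z) = √2*√Z)
m = 100/41 (m = √2*√2 + 54/(80 + 43) = 2 + 54/123 = 2 + (1/123)*54 = 2 + 18/41 = 100/41 ≈ 2.4390)
m + (23007 - 22890) = 100/41 + (23007 - 22890) = 100/41 + 117 = 4897/41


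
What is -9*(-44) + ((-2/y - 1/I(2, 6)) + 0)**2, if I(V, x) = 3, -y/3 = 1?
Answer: 3565/9 ≈ 396.11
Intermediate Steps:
y = -3 (y = -3*1 = -3)
-9*(-44) + ((-2/y - 1/I(2, 6)) + 0)**2 = -9*(-44) + ((-2/(-3) - 1/3) + 0)**2 = 396 + ((-2*(-1/3) - 1*1/3) + 0)**2 = 396 + ((2/3 - 1/3) + 0)**2 = 396 + (1/3 + 0)**2 = 396 + (1/3)**2 = 396 + 1/9 = 3565/9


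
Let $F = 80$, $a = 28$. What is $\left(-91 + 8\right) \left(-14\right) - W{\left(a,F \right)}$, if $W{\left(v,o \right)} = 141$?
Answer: $1021$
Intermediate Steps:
$\left(-91 + 8\right) \left(-14\right) - W{\left(a,F \right)} = \left(-91 + 8\right) \left(-14\right) - 141 = \left(-83\right) \left(-14\right) - 141 = 1162 - 141 = 1021$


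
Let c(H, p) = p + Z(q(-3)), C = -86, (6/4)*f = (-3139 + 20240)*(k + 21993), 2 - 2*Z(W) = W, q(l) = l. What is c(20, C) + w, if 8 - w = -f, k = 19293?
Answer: 941375697/2 ≈ 4.7069e+8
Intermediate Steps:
Z(W) = 1 - W/2
f = 470687924 (f = 2*((-3139 + 20240)*(19293 + 21993))/3 = 2*(17101*41286)/3 = (⅔)*706031886 = 470687924)
c(H, p) = 5/2 + p (c(H, p) = p + (1 - ½*(-3)) = p + (1 + 3/2) = p + 5/2 = 5/2 + p)
w = 470687932 (w = 8 - (-1)*470687924 = 8 - 1*(-470687924) = 8 + 470687924 = 470687932)
c(20, C) + w = (5/2 - 86) + 470687932 = -167/2 + 470687932 = 941375697/2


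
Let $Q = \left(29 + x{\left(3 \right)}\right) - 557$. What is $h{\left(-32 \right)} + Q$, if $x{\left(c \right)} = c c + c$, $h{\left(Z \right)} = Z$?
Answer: $-548$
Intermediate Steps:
$x{\left(c \right)} = c + c^{2}$ ($x{\left(c \right)} = c^{2} + c = c + c^{2}$)
$Q = -516$ ($Q = \left(29 + 3 \left(1 + 3\right)\right) - 557 = \left(29 + 3 \cdot 4\right) - 557 = \left(29 + 12\right) - 557 = 41 - 557 = -516$)
$h{\left(-32 \right)} + Q = -32 - 516 = -548$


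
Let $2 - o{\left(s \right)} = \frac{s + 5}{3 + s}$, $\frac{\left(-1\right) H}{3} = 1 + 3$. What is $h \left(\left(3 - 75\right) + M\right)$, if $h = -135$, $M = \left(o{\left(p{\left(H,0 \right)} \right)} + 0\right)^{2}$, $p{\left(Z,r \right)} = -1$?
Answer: $9720$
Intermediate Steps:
$H = -12$ ($H = - 3 \left(1 + 3\right) = \left(-3\right) 4 = -12$)
$o{\left(s \right)} = 2 - \frac{5 + s}{3 + s}$ ($o{\left(s \right)} = 2 - \frac{s + 5}{3 + s} = 2 - \frac{5 + s}{3 + s}$)
$M = 0$ ($M = \left(\frac{1 - 1}{3 - 1} + 0\right)^{2} = \left(\frac{1}{2} \cdot 0 + 0\right)^{2} = \left(0 + 0\right)^{2} = 0^{2} = 0$)
$h \left(\left(3 - 75\right) + M\right) = - 135 \left(\left(3 - 75\right) + 0\right) = - 135 \left(-72 + 0\right) = \left(-135\right) \left(-72\right) = 9720$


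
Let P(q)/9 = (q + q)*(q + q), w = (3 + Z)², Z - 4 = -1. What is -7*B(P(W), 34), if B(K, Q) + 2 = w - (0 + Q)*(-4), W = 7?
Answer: -1190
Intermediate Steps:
Z = 3 (Z = 4 - 1 = 3)
w = 36 (w = (3 + 3)² = 6² = 36)
P(q) = 36*q² (P(q) = 9*((q + q)*(q + q)) = 9*((2*q)*(2*q)) = 9*(4*q²) = 36*q²)
B(K, Q) = 34 + 4*Q (B(K, Q) = -2 + (36 - (0 + Q)*(-4)) = -2 + (36 - Q*(-4)) = -2 + (36 - (-4)*Q) = -2 + (36 + 4*Q) = 34 + 4*Q)
-7*B(P(W), 34) = -7*(34 + 4*34) = -7*(34 + 136) = -7*170 = -1190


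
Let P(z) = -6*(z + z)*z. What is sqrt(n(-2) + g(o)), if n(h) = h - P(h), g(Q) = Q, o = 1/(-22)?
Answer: sqrt(22242)/22 ≈ 6.7790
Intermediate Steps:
o = -1/22 ≈ -0.045455
P(z) = -12*z**2 (P(z) = -6*(2*z)*z = -12*z*z = -12*z**2)
n(h) = h + 12*h**2 (n(h) = h - (-12)*h**2 = h + 12*h**2)
sqrt(n(-2) + g(o)) = sqrt(-2*(1 + 12*(-2)) - 1/22) = sqrt(-2*(1 - 24) - 1/22) = sqrt(-2*(-23) - 1/22) = sqrt(46 - 1/22) = sqrt(1011/22) = sqrt(22242)/22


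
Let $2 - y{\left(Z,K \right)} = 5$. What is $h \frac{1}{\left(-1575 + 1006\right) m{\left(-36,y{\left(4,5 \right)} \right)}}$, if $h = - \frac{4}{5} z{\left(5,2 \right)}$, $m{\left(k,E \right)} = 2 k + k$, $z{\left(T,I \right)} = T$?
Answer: $- \frac{1}{15363} \approx -6.5091 \cdot 10^{-5}$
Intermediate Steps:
$y{\left(Z,K \right)} = -3$ ($y{\left(Z,K \right)} = 2 - 5 = -3$)
$m{\left(k,E \right)} = 3 k$
$h = -4$ ($h = - \frac{4}{5} \cdot 5 = \left(-4\right) \frac{1}{5} \cdot 5 = \left(- \frac{4}{5}\right) 5 = -4$)
$h \frac{1}{\left(-1575 + 1006\right) m{\left(-36,y{\left(4,5 \right)} \right)}} = - 4 \frac{1}{\left(-1575 + 1006\right) 3 \left(-36\right)} = - 4 \frac{1}{\left(-569\right) \left(-108\right)} = - 4 \left(\left(- \frac{1}{569}\right) \left(- \frac{1}{108}\right)\right) = \left(-4\right) \frac{1}{61452} = - \frac{1}{15363}$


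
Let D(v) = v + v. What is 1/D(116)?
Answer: 1/232 ≈ 0.0043103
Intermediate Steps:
D(v) = 2*v
1/D(116) = 1/(2*116) = 1/232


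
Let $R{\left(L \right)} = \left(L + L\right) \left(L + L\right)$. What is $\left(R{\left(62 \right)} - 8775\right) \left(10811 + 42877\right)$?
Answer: $354394488$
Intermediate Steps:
$R{\left(L \right)} = 4 L^{2}$ ($R{\left(L \right)} = 2 L 2 L = 4 L^{2}$)
$\left(R{\left(62 \right)} - 8775\right) \left(10811 + 42877\right) = \left(4 \cdot 62^{2} - 8775\right) \left(10811 + 42877\right) = \left(4 \cdot 3844 - 8775\right) 53688 = \left(15376 - 8775\right) 53688 = 6601 \cdot 53688 = 354394488$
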